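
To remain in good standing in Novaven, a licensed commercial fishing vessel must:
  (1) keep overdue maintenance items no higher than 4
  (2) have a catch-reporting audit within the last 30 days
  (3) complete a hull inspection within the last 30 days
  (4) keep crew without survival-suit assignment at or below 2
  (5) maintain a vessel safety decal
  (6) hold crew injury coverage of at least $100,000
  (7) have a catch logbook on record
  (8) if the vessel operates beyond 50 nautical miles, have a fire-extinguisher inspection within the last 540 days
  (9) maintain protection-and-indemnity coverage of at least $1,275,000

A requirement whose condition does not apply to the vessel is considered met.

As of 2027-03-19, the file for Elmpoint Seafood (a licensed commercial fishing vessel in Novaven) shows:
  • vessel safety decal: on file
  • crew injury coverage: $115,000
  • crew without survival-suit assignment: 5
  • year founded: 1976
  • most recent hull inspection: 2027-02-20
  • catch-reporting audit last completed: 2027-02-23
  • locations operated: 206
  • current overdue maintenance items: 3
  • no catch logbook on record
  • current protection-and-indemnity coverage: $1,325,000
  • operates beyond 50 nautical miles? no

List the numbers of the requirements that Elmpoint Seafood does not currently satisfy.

1. overdue maintenance items 3 ≤ 4 → met
2. catch-reporting audit 24 days ago vs limit 30 → met
3. hull inspection 27 days ago vs limit 30 → met
4. crew without survival-suit assignment 5 > 2 → not met
5. vessel safety decal present → met
6. crew injury coverage $115,000 ≥ $100,000 → met
7. catch logbook absent → not met
8. condition 'operates beyond 50 nautical miles' does not hold → requirement n/a → met
9. protection-and-indemnity coverage $1,325,000 ≥ $1,275,000 → met
Not met: 4, 7

4, 7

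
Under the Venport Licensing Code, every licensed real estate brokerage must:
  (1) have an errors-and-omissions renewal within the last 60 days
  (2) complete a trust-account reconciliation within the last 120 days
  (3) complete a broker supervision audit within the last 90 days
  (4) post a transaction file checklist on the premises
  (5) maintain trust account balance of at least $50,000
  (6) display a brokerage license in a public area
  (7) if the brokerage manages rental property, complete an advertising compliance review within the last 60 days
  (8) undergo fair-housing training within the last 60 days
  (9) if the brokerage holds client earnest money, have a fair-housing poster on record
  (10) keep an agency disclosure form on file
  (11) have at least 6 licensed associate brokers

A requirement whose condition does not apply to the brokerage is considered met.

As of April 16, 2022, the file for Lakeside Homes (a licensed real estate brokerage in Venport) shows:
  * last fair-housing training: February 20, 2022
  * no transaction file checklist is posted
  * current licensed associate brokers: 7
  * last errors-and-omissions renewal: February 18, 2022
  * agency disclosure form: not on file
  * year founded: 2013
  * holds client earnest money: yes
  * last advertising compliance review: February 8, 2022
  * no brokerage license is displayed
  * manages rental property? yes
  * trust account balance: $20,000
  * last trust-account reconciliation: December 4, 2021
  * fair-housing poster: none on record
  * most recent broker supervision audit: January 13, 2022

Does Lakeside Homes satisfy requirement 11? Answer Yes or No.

Yes

11. licensed associate brokers 7 ≥ 6 → met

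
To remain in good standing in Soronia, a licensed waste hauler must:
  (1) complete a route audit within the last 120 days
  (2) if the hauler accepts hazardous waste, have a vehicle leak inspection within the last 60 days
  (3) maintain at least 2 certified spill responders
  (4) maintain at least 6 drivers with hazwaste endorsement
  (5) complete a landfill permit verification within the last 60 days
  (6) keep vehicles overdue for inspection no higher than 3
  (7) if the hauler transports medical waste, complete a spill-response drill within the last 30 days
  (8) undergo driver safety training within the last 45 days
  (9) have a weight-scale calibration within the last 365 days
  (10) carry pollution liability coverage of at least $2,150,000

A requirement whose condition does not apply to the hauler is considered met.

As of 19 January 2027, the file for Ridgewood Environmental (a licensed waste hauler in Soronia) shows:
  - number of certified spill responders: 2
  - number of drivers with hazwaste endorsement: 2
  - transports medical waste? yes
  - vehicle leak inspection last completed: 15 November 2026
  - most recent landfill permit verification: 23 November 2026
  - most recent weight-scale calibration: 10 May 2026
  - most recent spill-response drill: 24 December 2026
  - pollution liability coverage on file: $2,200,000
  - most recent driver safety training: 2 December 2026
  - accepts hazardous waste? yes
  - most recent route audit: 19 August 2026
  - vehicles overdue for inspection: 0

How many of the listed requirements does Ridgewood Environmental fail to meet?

4

1. route audit 153 days ago vs limit 120 → not met
2. condition 'accepts hazardous waste' holds; vehicle leak inspection 65 days ago vs limit 60 → not met
3. certified spill responders 2 ≥ 2 → met
4. drivers with hazwaste endorsement 2 < 6 → not met
5. landfill permit verification 57 days ago vs limit 60 → met
6. vehicles overdue for inspection 0 ≤ 3 → met
7. condition 'transports medical waste' holds; spill-response drill 26 days ago vs limit 30 → met
8. driver safety training 48 days ago vs limit 45 → not met
9. weight-scale calibration 254 days ago vs limit 365 → met
10. pollution liability coverage $2,200,000 ≥ $2,150,000 → met
Not met: 4 of 10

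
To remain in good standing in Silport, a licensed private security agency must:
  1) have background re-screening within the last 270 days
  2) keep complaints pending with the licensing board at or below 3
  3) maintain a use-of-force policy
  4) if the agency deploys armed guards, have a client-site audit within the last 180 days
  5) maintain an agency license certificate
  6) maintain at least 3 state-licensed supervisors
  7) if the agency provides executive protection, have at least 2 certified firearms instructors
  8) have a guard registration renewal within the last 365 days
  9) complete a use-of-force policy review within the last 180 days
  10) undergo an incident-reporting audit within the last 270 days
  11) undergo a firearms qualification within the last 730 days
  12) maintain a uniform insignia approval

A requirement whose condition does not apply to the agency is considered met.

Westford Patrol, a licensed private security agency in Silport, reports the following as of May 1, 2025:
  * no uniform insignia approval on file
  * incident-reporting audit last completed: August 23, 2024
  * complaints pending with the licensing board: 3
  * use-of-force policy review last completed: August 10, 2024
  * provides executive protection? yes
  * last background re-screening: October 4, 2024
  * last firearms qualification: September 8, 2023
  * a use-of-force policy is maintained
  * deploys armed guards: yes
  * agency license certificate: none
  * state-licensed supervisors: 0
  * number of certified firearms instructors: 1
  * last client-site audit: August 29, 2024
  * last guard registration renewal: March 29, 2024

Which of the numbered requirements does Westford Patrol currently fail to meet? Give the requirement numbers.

4, 5, 6, 7, 8, 9, 12

1. background re-screening 209 days ago vs limit 270 → met
2. complaints pending with the licensing board 3 ≤ 3 → met
3. use-of-force policy present → met
4. condition 'deploys armed guards' holds; client-site audit 245 days ago vs limit 180 → not met
5. agency license certificate absent → not met
6. state-licensed supervisors 0 < 3 → not met
7. condition 'provides executive protection' holds; certified firearms instructors 1 < 2 → not met
8. guard registration renewal 398 days ago vs limit 365 → not met
9. use-of-force policy review 264 days ago vs limit 180 → not met
10. incident-reporting audit 251 days ago vs limit 270 → met
11. firearms qualification 601 days ago vs limit 730 → met
12. uniform insignia approval absent → not met
Not met: 4, 5, 6, 7, 8, 9, 12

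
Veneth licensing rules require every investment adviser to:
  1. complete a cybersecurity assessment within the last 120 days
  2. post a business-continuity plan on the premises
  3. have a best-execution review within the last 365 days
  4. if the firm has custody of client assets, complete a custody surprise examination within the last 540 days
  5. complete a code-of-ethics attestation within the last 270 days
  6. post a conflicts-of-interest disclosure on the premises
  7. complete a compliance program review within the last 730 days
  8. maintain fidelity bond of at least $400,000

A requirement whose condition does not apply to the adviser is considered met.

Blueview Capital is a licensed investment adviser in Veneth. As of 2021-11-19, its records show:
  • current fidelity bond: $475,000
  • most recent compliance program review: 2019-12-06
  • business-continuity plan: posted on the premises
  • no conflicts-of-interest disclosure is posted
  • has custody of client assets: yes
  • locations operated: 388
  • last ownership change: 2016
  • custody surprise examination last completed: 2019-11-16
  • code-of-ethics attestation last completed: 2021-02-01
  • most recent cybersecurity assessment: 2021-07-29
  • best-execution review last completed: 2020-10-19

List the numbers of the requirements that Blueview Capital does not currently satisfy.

3, 4, 5, 6

1. cybersecurity assessment 113 days ago vs limit 120 → met
2. business-continuity plan present → met
3. best-execution review 396 days ago vs limit 365 → not met
4. condition 'has custody of client assets' holds; custody surprise examination 734 days ago vs limit 540 → not met
5. code-of-ethics attestation 291 days ago vs limit 270 → not met
6. conflicts-of-interest disclosure absent → not met
7. compliance program review 714 days ago vs limit 730 → met
8. fidelity bond $475,000 ≥ $400,000 → met
Not met: 3, 4, 5, 6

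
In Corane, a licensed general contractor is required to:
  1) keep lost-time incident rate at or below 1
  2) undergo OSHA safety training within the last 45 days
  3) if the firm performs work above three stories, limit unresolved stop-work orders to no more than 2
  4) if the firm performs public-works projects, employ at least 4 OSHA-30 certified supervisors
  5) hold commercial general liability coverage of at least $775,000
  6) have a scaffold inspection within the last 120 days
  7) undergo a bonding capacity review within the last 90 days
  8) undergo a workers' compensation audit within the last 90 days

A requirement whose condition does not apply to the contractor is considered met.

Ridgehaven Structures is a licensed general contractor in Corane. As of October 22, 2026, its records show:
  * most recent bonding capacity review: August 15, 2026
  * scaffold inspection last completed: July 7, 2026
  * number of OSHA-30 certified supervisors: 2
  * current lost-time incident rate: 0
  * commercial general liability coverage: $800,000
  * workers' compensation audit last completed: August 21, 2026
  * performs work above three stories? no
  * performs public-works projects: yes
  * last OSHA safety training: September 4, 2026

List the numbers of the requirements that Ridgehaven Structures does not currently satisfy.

1. lost-time incident rate 0 ≤ 1 → met
2. OSHA safety training 48 days ago vs limit 45 → not met
3. condition 'performs work above three stories' does not hold → requirement n/a → met
4. condition 'performs public-works projects' holds; OSHA-30 certified supervisors 2 < 4 → not met
5. commercial general liability coverage $800,000 ≥ $775,000 → met
6. scaffold inspection 107 days ago vs limit 120 → met
7. bonding capacity review 68 days ago vs limit 90 → met
8. workers' compensation audit 62 days ago vs limit 90 → met
Not met: 2, 4

2, 4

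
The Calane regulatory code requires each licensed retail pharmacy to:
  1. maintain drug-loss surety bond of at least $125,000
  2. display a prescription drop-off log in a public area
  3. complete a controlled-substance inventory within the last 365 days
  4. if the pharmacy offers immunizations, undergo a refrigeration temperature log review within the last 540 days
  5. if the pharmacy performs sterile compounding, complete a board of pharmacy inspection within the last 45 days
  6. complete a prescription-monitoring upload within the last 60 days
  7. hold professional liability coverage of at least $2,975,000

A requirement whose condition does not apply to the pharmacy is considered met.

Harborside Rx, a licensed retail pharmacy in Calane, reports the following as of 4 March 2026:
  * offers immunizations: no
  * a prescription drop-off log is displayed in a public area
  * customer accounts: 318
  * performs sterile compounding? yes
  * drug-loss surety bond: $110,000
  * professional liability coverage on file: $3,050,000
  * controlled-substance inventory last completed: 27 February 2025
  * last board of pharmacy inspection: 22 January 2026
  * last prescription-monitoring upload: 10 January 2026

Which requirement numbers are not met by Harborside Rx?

1, 3

1. drug-loss surety bond $110,000 < $125,000 → not met
2. prescription drop-off log present → met
3. controlled-substance inventory 370 days ago vs limit 365 → not met
4. condition 'offers immunizations' does not hold → requirement n/a → met
5. condition 'performs sterile compounding' holds; board of pharmacy inspection 41 days ago vs limit 45 → met
6. prescription-monitoring upload 53 days ago vs limit 60 → met
7. professional liability coverage $3,050,000 ≥ $2,975,000 → met
Not met: 1, 3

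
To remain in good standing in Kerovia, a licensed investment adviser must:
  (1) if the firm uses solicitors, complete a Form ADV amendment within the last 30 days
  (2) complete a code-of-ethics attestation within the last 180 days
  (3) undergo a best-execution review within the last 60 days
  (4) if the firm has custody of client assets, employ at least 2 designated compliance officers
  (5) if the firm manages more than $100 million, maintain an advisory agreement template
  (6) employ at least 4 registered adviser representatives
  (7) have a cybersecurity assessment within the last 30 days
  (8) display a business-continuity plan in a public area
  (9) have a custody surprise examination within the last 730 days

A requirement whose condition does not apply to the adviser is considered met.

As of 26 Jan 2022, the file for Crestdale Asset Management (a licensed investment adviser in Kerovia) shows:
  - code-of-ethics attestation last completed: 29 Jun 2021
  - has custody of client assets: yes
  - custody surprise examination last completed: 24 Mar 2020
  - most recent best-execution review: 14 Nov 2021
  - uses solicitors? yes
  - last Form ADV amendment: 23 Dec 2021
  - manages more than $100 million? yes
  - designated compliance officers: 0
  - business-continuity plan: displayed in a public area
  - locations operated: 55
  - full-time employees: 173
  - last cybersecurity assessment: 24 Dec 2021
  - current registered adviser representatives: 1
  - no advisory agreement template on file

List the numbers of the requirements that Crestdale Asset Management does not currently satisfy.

1. condition 'uses solicitors' holds; Form ADV amendment 34 days ago vs limit 30 → not met
2. code-of-ethics attestation 211 days ago vs limit 180 → not met
3. best-execution review 73 days ago vs limit 60 → not met
4. condition 'has custody of client assets' holds; designated compliance officers 0 < 2 → not met
5. condition 'manages more than $100 million' holds; advisory agreement template absent → not met
6. registered adviser representatives 1 < 4 → not met
7. cybersecurity assessment 33 days ago vs limit 30 → not met
8. business-continuity plan present → met
9. custody surprise examination 673 days ago vs limit 730 → met
Not met: 1, 2, 3, 4, 5, 6, 7

1, 2, 3, 4, 5, 6, 7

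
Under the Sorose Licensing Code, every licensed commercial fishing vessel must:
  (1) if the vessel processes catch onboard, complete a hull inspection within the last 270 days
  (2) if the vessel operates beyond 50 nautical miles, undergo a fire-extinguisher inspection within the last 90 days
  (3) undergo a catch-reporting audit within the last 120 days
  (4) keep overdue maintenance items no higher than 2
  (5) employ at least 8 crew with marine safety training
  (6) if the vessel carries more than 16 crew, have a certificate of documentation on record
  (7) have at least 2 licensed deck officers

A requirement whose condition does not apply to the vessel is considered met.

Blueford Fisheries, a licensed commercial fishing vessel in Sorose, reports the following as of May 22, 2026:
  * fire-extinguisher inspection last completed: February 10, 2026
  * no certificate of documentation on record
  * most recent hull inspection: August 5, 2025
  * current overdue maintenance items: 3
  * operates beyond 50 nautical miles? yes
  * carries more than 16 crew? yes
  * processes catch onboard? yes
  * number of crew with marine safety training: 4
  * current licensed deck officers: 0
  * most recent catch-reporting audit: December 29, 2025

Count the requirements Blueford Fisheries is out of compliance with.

7

1. condition 'processes catch onboard' holds; hull inspection 290 days ago vs limit 270 → not met
2. condition 'operates beyond 50 nautical miles' holds; fire-extinguisher inspection 101 days ago vs limit 90 → not met
3. catch-reporting audit 144 days ago vs limit 120 → not met
4. overdue maintenance items 3 > 2 → not met
5. crew with marine safety training 4 < 8 → not met
6. condition 'carries more than 16 crew' holds; certificate of documentation absent → not met
7. licensed deck officers 0 < 2 → not met
Not met: 7 of 7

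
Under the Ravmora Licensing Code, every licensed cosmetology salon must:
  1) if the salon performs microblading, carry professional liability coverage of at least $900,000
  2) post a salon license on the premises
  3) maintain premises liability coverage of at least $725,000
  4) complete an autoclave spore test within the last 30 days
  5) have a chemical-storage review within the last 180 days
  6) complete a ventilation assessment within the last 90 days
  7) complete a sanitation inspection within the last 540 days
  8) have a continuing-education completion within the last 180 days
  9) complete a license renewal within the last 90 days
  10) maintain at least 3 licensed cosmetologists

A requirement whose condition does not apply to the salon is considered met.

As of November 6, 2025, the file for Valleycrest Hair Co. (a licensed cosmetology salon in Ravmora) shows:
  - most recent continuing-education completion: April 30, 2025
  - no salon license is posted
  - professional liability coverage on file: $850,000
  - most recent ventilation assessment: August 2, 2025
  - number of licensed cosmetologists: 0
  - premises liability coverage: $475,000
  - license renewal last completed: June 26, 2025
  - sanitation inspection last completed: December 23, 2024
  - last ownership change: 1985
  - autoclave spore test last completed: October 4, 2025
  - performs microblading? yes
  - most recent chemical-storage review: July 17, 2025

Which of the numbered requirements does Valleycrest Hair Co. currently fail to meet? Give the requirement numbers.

1. condition 'performs microblading' holds; professional liability coverage $850,000 < $900,000 → not met
2. salon license absent → not met
3. premises liability coverage $475,000 < $725,000 → not met
4. autoclave spore test 33 days ago vs limit 30 → not met
5. chemical-storage review 112 days ago vs limit 180 → met
6. ventilation assessment 96 days ago vs limit 90 → not met
7. sanitation inspection 318 days ago vs limit 540 → met
8. continuing-education completion 190 days ago vs limit 180 → not met
9. license renewal 133 days ago vs limit 90 → not met
10. licensed cosmetologists 0 < 3 → not met
Not met: 1, 2, 3, 4, 6, 8, 9, 10

1, 2, 3, 4, 6, 8, 9, 10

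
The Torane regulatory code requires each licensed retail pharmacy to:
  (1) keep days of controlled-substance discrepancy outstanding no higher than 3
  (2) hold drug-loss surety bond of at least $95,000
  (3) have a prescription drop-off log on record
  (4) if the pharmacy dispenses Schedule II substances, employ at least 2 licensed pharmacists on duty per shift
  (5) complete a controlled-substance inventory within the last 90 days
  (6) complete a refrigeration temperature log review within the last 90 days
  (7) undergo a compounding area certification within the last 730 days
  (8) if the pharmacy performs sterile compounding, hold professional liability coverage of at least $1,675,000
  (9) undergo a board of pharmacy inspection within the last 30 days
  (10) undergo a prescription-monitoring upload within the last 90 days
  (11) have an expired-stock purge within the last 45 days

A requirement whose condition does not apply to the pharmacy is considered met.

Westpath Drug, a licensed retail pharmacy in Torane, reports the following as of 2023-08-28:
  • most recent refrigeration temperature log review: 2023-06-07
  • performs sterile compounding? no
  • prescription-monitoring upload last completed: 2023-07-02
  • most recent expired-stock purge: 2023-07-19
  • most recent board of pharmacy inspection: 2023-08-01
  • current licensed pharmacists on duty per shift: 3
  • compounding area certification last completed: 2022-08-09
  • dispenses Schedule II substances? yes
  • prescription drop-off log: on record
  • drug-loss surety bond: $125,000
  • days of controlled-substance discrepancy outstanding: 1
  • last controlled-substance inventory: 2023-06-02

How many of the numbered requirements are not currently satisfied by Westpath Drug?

1. days of controlled-substance discrepancy outstanding 1 ≤ 3 → met
2. drug-loss surety bond $125,000 ≥ $95,000 → met
3. prescription drop-off log present → met
4. condition 'dispenses Schedule II substances' holds; licensed pharmacists on duty per shift 3 ≥ 2 → met
5. controlled-substance inventory 87 days ago vs limit 90 → met
6. refrigeration temperature log review 82 days ago vs limit 90 → met
7. compounding area certification 384 days ago vs limit 730 → met
8. condition 'performs sterile compounding' does not hold → requirement n/a → met
9. board of pharmacy inspection 27 days ago vs limit 30 → met
10. prescription-monitoring upload 57 days ago vs limit 90 → met
11. expired-stock purge 40 days ago vs limit 45 → met
Not met: 0 of 11

0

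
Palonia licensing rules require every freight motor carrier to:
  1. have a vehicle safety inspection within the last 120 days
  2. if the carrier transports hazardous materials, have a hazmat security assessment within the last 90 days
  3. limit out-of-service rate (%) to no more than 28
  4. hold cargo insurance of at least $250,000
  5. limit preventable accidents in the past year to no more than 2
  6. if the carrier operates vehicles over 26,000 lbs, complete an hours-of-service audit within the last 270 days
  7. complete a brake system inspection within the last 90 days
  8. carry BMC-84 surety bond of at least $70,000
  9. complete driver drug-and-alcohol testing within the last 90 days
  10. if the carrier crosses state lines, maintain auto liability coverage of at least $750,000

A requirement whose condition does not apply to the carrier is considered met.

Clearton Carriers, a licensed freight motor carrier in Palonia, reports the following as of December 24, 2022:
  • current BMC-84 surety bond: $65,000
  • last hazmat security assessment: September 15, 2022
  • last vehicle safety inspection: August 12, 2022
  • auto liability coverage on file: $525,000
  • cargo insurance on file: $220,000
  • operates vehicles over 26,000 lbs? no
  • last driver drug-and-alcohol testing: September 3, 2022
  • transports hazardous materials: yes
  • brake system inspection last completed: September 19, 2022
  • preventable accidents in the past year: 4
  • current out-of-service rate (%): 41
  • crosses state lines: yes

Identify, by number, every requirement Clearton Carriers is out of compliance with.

1. vehicle safety inspection 134 days ago vs limit 120 → not met
2. condition 'transports hazardous materials' holds; hazmat security assessment 100 days ago vs limit 90 → not met
3. out-of-service rate (%) 41 > 28 → not met
4. cargo insurance $220,000 < $250,000 → not met
5. preventable accidents in the past year 4 > 2 → not met
6. condition 'operates vehicles over 26,000 lbs' does not hold → requirement n/a → met
7. brake system inspection 96 days ago vs limit 90 → not met
8. BMC-84 surety bond $65,000 < $70,000 → not met
9. driver drug-and-alcohol testing 112 days ago vs limit 90 → not met
10. condition 'crosses state lines' holds; auto liability coverage $525,000 < $750,000 → not met
Not met: 1, 2, 3, 4, 5, 7, 8, 9, 10

1, 2, 3, 4, 5, 7, 8, 9, 10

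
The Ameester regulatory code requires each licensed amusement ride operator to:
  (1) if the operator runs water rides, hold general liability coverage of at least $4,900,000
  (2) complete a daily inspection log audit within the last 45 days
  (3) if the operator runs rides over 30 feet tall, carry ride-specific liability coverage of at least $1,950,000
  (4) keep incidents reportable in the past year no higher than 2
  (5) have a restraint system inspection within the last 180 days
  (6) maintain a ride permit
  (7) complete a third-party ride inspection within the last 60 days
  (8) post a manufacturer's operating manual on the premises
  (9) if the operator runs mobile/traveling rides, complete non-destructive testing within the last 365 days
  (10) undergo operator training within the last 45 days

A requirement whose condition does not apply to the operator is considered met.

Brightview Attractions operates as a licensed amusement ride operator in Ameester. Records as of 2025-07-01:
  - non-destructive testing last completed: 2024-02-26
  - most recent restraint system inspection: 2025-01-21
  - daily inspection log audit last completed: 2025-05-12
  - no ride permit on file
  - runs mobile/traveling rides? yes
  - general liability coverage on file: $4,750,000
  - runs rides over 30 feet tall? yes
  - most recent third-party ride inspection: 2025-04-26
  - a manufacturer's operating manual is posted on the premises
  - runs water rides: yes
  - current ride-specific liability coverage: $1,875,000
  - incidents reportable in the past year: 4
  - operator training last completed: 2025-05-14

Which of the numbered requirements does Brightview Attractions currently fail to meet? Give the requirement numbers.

1, 2, 3, 4, 6, 7, 9, 10

1. condition 'runs water rides' holds; general liability coverage $4,750,000 < $4,900,000 → not met
2. daily inspection log audit 50 days ago vs limit 45 → not met
3. condition 'runs rides over 30 feet tall' holds; ride-specific liability coverage $1,875,000 < $1,950,000 → not met
4. incidents reportable in the past year 4 > 2 → not met
5. restraint system inspection 161 days ago vs limit 180 → met
6. ride permit absent → not met
7. third-party ride inspection 66 days ago vs limit 60 → not met
8. manufacturer's operating manual present → met
9. condition 'runs mobile/traveling rides' holds; non-destructive testing 491 days ago vs limit 365 → not met
10. operator training 48 days ago vs limit 45 → not met
Not met: 1, 2, 3, 4, 6, 7, 9, 10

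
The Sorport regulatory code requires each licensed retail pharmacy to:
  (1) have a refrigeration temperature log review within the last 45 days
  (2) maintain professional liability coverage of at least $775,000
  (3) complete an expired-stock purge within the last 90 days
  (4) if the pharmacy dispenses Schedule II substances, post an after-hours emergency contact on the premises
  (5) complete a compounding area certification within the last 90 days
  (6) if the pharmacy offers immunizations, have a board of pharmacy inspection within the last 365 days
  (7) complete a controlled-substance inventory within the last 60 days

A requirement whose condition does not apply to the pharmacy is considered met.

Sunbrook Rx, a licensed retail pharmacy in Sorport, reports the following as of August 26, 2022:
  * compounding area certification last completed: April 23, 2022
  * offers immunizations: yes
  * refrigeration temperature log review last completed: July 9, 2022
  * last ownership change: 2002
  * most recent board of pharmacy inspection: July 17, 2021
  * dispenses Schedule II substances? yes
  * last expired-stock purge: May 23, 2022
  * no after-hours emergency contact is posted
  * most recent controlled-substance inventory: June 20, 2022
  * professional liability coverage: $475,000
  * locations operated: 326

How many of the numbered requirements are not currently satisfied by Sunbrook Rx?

7

1. refrigeration temperature log review 48 days ago vs limit 45 → not met
2. professional liability coverage $475,000 < $775,000 → not met
3. expired-stock purge 95 days ago vs limit 90 → not met
4. condition 'dispenses Schedule II substances' holds; after-hours emergency contact absent → not met
5. compounding area certification 125 days ago vs limit 90 → not met
6. condition 'offers immunizations' holds; board of pharmacy inspection 405 days ago vs limit 365 → not met
7. controlled-substance inventory 67 days ago vs limit 60 → not met
Not met: 7 of 7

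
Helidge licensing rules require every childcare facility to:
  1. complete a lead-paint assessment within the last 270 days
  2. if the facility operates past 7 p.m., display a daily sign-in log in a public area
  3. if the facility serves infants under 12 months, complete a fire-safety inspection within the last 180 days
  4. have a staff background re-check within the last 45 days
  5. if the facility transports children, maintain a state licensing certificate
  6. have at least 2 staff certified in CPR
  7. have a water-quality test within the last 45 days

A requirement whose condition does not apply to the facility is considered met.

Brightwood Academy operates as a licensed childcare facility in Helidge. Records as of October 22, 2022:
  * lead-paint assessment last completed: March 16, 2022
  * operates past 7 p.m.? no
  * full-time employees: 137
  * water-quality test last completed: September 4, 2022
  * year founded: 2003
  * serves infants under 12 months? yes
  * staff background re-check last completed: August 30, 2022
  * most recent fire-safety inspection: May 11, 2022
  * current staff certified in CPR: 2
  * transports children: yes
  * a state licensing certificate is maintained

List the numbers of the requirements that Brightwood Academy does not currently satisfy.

1. lead-paint assessment 220 days ago vs limit 270 → met
2. condition 'operates past 7 p.m.' does not hold → requirement n/a → met
3. condition 'serves infants under 12 months' holds; fire-safety inspection 164 days ago vs limit 180 → met
4. staff background re-check 53 days ago vs limit 45 → not met
5. condition 'transports children' holds; state licensing certificate present → met
6. staff certified in CPR 2 ≥ 2 → met
7. water-quality test 48 days ago vs limit 45 → not met
Not met: 4, 7

4, 7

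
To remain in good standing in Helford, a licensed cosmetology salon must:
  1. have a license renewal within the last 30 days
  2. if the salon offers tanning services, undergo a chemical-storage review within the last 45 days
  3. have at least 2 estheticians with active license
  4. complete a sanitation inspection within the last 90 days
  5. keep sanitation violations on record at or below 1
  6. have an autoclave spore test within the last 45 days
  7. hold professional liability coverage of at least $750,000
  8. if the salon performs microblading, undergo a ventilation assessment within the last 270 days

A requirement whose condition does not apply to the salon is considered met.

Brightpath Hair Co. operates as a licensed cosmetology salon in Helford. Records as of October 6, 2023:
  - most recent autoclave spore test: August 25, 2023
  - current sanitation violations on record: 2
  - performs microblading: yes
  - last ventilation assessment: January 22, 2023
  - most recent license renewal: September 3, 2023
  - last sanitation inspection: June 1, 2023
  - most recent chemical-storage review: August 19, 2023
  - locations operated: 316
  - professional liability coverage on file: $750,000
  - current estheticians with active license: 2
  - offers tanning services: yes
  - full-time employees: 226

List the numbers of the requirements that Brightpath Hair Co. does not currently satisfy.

1. license renewal 33 days ago vs limit 30 → not met
2. condition 'offers tanning services' holds; chemical-storage review 48 days ago vs limit 45 → not met
3. estheticians with active license 2 ≥ 2 → met
4. sanitation inspection 127 days ago vs limit 90 → not met
5. sanitation violations on record 2 > 1 → not met
6. autoclave spore test 42 days ago vs limit 45 → met
7. professional liability coverage $750,000 ≥ $750,000 → met
8. condition 'performs microblading' holds; ventilation assessment 257 days ago vs limit 270 → met
Not met: 1, 2, 4, 5

1, 2, 4, 5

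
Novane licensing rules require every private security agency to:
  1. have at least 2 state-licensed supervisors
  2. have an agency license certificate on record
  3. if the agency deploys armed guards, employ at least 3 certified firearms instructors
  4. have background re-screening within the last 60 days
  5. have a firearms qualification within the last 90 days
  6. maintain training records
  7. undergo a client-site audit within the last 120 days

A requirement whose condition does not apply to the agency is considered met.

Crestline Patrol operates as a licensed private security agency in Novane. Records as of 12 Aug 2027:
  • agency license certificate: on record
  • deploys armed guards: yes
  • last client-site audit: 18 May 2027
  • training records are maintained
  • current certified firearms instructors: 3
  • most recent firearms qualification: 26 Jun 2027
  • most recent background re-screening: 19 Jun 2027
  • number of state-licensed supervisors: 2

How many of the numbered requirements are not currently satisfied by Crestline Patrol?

0

1. state-licensed supervisors 2 ≥ 2 → met
2. agency license certificate present → met
3. condition 'deploys armed guards' holds; certified firearms instructors 3 ≥ 3 → met
4. background re-screening 54 days ago vs limit 60 → met
5. firearms qualification 47 days ago vs limit 90 → met
6. training records present → met
7. client-site audit 86 days ago vs limit 120 → met
Not met: 0 of 7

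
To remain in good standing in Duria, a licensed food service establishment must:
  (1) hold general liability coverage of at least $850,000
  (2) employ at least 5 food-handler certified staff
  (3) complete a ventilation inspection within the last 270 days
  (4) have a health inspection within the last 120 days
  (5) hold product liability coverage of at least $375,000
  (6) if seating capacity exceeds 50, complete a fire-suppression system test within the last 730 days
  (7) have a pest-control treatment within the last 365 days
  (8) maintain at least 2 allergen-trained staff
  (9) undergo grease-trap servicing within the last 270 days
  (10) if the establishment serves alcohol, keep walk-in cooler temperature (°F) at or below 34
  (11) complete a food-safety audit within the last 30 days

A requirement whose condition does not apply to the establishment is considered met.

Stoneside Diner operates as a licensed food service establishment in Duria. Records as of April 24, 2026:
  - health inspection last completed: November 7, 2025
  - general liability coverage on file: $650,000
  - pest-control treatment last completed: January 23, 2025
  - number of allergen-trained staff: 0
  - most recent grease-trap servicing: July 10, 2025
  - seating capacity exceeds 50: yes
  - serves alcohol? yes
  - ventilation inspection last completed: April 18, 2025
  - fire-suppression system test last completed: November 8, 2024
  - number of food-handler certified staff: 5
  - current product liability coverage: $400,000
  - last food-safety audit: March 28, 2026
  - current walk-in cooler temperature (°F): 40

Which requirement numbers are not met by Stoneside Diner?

1, 3, 4, 7, 8, 9, 10

1. general liability coverage $650,000 < $850,000 → not met
2. food-handler certified staff 5 ≥ 5 → met
3. ventilation inspection 371 days ago vs limit 270 → not met
4. health inspection 168 days ago vs limit 120 → not met
5. product liability coverage $400,000 ≥ $375,000 → met
6. condition 'seating capacity exceeds 50' holds; fire-suppression system test 532 days ago vs limit 730 → met
7. pest-control treatment 456 days ago vs limit 365 → not met
8. allergen-trained staff 0 < 2 → not met
9. grease-trap servicing 288 days ago vs limit 270 → not met
10. condition 'serves alcohol' holds; walk-in cooler temperature (°F) 40 > 34 → not met
11. food-safety audit 27 days ago vs limit 30 → met
Not met: 1, 3, 4, 7, 8, 9, 10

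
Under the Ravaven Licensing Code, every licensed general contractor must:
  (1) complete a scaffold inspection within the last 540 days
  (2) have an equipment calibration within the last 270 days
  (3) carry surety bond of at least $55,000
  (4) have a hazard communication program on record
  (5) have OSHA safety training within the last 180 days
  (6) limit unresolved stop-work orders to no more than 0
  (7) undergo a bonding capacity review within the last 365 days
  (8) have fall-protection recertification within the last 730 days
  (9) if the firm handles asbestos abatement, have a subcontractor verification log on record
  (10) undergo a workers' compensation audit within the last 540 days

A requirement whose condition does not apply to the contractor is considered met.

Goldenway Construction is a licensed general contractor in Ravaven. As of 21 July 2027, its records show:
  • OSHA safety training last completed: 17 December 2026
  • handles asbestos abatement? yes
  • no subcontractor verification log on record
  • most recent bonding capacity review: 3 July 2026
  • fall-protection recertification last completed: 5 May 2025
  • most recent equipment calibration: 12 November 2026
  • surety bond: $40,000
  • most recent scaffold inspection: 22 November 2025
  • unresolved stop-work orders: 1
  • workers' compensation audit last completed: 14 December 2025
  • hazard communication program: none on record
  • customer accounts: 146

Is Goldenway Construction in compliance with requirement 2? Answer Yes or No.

2. equipment calibration 251 days ago vs limit 270 → met

Yes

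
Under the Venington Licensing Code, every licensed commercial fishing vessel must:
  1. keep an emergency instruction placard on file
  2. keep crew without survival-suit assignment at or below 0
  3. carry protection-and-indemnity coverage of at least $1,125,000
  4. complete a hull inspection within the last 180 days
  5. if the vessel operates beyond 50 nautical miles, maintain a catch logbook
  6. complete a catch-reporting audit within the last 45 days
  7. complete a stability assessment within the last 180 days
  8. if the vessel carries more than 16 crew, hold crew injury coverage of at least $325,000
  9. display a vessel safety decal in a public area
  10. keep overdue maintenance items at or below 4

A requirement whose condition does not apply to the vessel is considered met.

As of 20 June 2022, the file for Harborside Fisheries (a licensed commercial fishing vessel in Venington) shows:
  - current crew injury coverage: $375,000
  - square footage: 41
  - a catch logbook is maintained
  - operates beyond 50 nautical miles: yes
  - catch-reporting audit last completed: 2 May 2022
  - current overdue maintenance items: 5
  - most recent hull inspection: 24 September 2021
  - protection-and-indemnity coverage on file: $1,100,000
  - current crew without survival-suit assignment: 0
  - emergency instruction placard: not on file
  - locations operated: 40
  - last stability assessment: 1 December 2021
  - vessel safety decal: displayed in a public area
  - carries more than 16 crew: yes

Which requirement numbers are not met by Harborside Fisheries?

1. emergency instruction placard absent → not met
2. crew without survival-suit assignment 0 ≤ 0 → met
3. protection-and-indemnity coverage $1,100,000 < $1,125,000 → not met
4. hull inspection 269 days ago vs limit 180 → not met
5. condition 'operates beyond 50 nautical miles' holds; catch logbook present → met
6. catch-reporting audit 49 days ago vs limit 45 → not met
7. stability assessment 201 days ago vs limit 180 → not met
8. condition 'carries more than 16 crew' holds; crew injury coverage $375,000 ≥ $325,000 → met
9. vessel safety decal present → met
10. overdue maintenance items 5 > 4 → not met
Not met: 1, 3, 4, 6, 7, 10

1, 3, 4, 6, 7, 10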